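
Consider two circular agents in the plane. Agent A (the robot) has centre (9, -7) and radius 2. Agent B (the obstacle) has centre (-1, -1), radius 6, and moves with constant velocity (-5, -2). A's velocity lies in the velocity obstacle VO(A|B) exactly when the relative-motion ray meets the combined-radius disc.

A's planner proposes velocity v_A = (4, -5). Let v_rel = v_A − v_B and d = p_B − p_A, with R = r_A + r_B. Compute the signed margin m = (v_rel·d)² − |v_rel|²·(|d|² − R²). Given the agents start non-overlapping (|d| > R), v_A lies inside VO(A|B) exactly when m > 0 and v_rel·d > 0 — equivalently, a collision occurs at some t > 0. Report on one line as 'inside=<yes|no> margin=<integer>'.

d = (-10, 6),  |d|² = 136;  R = 2+6 = 8,  c = 136−8² = 72
v_rel = (9, -3),  |v_rel|² = 90;  v_rel·d = (9)·(-10) + (-3)·(6) = -108
90·t² + 216·t + 72 = 0  ⇒  m = (-108)² − 90·72 = 5184
m = 5184 > 0,  v_rel·d = -108 < 0  ⇒  outside

inside=no margin=5184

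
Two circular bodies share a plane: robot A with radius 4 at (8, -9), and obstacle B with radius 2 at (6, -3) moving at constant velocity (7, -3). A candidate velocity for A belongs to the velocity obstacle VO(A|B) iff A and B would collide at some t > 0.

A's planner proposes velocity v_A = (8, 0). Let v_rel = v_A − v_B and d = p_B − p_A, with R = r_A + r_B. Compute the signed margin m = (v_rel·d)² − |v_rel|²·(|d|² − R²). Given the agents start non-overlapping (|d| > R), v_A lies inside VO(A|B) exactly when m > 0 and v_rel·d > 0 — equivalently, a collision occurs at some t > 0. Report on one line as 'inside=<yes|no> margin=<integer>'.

d = (-2, 6),  |d|² = 40;  R = 4+2 = 6,  c = 40−6² = 4
v_rel = (1, 3),  |v_rel|² = 10;  v_rel·d = (1)·(-2) + (3)·(6) = 16
10·t² − 32·t + 4 = 0  ⇒  m = 16² − 10·4 = 216
m = 216 > 0,  v_rel·d = 16 > 0  ⇒  inside

inside=yes margin=216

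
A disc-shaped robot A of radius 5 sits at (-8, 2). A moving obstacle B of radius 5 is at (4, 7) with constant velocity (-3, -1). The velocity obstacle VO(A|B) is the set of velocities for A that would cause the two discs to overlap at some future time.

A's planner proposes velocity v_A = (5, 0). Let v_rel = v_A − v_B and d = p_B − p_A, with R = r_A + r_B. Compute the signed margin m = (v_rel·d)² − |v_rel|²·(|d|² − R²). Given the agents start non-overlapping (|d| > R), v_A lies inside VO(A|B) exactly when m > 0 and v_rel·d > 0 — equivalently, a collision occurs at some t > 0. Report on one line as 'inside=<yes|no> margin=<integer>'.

d = (12, 5),  |d|² = 169;  R = 5+5 = 10,  c = 169−10² = 69
v_rel = (8, 1),  |v_rel|² = 65;  v_rel·d = (8)·(12) + (1)·(5) = 101
65·t² − 202·t + 69 = 0  ⇒  m = 101² − 65·69 = 5716
m = 5716 > 0,  v_rel·d = 101 > 0  ⇒  inside

inside=yes margin=5716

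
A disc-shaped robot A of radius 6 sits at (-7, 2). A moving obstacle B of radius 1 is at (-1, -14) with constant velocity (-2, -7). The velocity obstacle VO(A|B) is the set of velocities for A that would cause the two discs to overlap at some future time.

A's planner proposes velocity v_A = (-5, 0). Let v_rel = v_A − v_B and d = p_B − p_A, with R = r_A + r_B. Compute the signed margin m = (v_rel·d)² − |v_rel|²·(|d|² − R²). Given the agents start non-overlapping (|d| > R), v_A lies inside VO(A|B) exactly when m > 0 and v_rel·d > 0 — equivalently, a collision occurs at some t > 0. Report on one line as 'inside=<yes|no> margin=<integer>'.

d = (6, -16),  |d|² = 292;  R = 6+1 = 7,  c = 292−7² = 243
v_rel = (-3, 7),  |v_rel|² = 58;  v_rel·d = (-3)·(6) + (7)·(-16) = -130
58·t² + 260·t + 243 = 0  ⇒  m = (-130)² − 58·243 = 2806
m = 2806 > 0,  v_rel·d = -130 < 0  ⇒  outside

inside=no margin=2806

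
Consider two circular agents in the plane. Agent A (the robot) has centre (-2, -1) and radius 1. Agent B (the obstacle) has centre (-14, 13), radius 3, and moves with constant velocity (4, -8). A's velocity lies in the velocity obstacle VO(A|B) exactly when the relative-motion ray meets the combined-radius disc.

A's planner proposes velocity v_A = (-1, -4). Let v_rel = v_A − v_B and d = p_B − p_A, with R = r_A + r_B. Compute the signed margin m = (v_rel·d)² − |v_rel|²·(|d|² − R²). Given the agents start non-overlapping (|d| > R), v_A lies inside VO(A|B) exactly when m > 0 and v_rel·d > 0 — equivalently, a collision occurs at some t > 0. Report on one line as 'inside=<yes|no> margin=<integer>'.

d = (-12, 14),  |d|² = 340;  R = 1+3 = 4,  c = 340−4² = 324
v_rel = (-5, 4),  |v_rel|² = 41;  v_rel·d = (-5)·(-12) + (4)·(14) = 116
41·t² − 232·t + 324 = 0  ⇒  m = 116² − 41·324 = 172
m = 172 > 0,  v_rel·d = 116 > 0  ⇒  inside

inside=yes margin=172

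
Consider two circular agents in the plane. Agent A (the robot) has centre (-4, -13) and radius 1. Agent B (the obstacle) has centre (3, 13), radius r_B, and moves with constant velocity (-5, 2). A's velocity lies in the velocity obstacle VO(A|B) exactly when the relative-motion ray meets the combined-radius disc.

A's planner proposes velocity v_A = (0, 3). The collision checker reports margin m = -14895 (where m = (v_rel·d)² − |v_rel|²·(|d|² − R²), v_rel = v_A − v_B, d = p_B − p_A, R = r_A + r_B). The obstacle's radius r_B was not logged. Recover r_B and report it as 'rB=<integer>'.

m = -14895
d = (7, 26);  v_rel = (5, 1),  |v_rel|² = 26
v_rel×d = (5)·(26) − (1)·(7) = 123
since m = R²·26 − 123²:  R² = (15129 + -14895) / 26 = 9
R = √9 = 3  ⇒  r_B = 3 − 1 = 2

rB=2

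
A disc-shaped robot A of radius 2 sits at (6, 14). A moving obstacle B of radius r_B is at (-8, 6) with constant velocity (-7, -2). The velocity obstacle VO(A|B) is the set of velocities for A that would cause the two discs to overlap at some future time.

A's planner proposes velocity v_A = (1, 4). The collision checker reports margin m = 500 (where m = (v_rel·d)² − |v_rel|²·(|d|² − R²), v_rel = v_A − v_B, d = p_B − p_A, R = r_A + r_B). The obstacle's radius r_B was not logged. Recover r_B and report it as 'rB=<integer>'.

m = 500
d = (-14, -8);  v_rel = (8, 6),  |v_rel|² = 100
v_rel×d = (8)·(-8) − (6)·(-14) = 20
since m = R²·100 − 20²:  R² = (400 + 500) / 100 = 9
R = √9 = 3  ⇒  r_B = 3 − 2 = 1

rB=1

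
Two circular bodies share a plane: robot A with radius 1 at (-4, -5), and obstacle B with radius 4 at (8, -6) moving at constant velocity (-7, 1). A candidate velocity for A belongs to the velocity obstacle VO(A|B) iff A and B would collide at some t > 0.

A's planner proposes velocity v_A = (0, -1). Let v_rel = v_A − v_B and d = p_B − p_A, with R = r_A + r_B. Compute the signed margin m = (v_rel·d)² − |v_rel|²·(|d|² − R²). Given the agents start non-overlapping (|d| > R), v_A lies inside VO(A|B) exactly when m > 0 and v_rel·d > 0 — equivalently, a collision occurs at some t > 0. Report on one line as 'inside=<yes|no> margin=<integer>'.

d = (12, -1),  |d|² = 145;  R = 1+4 = 5,  c = 145−5² = 120
v_rel = (7, -2),  |v_rel|² = 53;  v_rel·d = (7)·(12) + (-2)·(-1) = 86
53·t² − 172·t + 120 = 0  ⇒  m = 86² − 53·120 = 1036
m = 1036 > 0,  v_rel·d = 86 > 0  ⇒  inside

inside=yes margin=1036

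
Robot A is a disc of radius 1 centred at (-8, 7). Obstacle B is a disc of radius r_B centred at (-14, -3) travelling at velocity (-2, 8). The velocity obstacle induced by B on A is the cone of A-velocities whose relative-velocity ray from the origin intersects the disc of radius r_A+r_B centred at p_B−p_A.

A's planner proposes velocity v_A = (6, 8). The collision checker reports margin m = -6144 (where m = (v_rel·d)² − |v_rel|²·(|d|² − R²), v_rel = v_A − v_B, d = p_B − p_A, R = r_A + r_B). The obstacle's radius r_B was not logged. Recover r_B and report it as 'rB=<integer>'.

m = -6144
d = (-6, -10);  v_rel = (8, 0),  |v_rel|² = 64
v_rel×d = (8)·(-10) − (0)·(-6) = -80
since m = R²·64 − (-80)²:  R² = (6400 + -6144) / 64 = 4
R = √4 = 2  ⇒  r_B = 2 − 1 = 1

rB=1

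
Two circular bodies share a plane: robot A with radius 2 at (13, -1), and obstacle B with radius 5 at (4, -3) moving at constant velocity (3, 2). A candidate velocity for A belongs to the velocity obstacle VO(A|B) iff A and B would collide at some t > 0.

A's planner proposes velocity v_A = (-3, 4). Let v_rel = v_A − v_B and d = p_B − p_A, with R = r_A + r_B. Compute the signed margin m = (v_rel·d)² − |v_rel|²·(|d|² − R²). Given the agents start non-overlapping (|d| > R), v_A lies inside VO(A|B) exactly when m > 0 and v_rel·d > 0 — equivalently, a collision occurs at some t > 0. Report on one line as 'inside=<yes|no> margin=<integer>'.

d = (-9, -2),  |d|² = 85;  R = 2+5 = 7,  c = 85−7² = 36
v_rel = (-6, 2),  |v_rel|² = 40;  v_rel·d = (-6)·(-9) + (2)·(-2) = 50
40·t² − 100·t + 36 = 0  ⇒  m = 50² − 40·36 = 1060
m = 1060 > 0,  v_rel·d = 50 > 0  ⇒  inside

inside=yes margin=1060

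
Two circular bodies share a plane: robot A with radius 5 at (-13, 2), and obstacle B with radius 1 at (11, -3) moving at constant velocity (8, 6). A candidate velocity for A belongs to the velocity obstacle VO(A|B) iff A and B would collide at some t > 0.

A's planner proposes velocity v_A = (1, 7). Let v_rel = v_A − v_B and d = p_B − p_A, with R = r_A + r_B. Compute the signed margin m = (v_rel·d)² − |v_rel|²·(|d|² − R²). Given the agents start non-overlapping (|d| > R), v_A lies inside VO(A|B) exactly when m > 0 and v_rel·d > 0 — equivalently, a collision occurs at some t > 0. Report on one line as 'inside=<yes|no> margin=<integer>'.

d = (24, -5),  |d|² = 601;  R = 5+1 = 6,  c = 601−6² = 565
v_rel = (-7, 1),  |v_rel|² = 50;  v_rel·d = (-7)·(24) + (1)·(-5) = -173
50·t² + 346·t + 565 = 0  ⇒  m = (-173)² − 50·565 = 1679
m = 1679 > 0,  v_rel·d = -173 < 0  ⇒  outside

inside=no margin=1679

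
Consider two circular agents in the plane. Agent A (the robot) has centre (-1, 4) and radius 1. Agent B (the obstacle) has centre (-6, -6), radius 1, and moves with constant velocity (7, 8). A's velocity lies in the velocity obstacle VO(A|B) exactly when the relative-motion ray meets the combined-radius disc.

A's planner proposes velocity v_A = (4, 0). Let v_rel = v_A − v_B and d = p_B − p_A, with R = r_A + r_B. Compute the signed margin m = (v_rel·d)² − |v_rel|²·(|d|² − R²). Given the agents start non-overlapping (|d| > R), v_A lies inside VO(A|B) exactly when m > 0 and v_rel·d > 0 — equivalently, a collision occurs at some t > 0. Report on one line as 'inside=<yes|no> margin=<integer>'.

d = (-5, -10),  |d|² = 125;  R = 1+1 = 2,  c = 125−2² = 121
v_rel = (-3, -8),  |v_rel|² = 73;  v_rel·d = (-3)·(-5) + (-8)·(-10) = 95
73·t² − 190·t + 121 = 0  ⇒  m = 95² − 73·121 = 192
m = 192 > 0,  v_rel·d = 95 > 0  ⇒  inside

inside=yes margin=192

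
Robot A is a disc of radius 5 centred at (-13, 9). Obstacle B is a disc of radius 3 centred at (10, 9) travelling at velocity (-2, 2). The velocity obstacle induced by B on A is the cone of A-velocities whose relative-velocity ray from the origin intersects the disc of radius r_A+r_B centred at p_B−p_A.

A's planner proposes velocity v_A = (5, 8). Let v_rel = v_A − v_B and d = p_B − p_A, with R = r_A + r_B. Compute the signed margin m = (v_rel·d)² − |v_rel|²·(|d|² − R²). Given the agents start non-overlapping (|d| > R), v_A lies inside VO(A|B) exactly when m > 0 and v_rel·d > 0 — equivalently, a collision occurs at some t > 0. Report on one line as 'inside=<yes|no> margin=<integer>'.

d = (23, 0),  |d|² = 529;  R = 5+3 = 8,  c = 529−8² = 465
v_rel = (7, 6),  |v_rel|² = 85;  v_rel·d = (7)·(23) + (6)·(0) = 161
85·t² − 322·t + 465 = 0  ⇒  m = 161² − 85·465 = -13604
m = -13604 < 0,  v_rel·d = 161 > 0  ⇒  outside

inside=no margin=-13604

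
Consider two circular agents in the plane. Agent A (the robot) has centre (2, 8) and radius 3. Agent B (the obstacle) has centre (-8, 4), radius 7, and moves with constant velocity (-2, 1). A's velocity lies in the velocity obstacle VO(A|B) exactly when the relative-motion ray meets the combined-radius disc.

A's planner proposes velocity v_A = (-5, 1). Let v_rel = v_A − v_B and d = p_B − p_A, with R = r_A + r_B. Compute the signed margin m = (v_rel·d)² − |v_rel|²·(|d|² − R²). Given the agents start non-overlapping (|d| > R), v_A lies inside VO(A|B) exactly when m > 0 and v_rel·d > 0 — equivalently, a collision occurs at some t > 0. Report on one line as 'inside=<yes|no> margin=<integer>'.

d = (-10, -4),  |d|² = 116;  R = 3+7 = 10,  c = 116−10² = 16
v_rel = (-3, 0),  |v_rel|² = 9;  v_rel·d = (-3)·(-10) + (0)·(-4) = 30
9·t² − 60·t + 16 = 0  ⇒  m = 30² − 9·16 = 756
m = 756 > 0,  v_rel·d = 30 > 0  ⇒  inside

inside=yes margin=756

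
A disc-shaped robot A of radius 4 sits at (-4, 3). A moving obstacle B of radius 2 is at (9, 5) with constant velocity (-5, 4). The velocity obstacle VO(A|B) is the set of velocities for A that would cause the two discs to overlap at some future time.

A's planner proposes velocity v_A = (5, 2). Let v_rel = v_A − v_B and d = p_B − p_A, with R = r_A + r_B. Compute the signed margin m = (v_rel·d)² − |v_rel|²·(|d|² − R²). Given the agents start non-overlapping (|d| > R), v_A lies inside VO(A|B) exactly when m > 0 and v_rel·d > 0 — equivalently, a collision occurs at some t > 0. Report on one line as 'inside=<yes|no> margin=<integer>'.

d = (13, 2),  |d|² = 173;  R = 4+2 = 6,  c = 173−6² = 137
v_rel = (10, -2),  |v_rel|² = 104;  v_rel·d = (10)·(13) + (-2)·(2) = 126
104·t² − 252·t + 137 = 0  ⇒  m = 126² − 104·137 = 1628
m = 1628 > 0,  v_rel·d = 126 > 0  ⇒  inside

inside=yes margin=1628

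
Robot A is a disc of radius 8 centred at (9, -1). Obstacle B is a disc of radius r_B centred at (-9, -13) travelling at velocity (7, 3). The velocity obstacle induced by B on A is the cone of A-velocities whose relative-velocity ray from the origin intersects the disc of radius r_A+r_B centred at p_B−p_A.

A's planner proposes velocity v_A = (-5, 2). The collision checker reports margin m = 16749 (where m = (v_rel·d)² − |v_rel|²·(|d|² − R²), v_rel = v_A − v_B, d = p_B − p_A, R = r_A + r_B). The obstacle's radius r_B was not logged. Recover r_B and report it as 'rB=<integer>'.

m = 16749
d = (-18, -12);  v_rel = (-12, -1),  |v_rel|² = 145
v_rel×d = (-12)·(-12) − (-1)·(-18) = 126
since m = R²·145 − 126²:  R² = (15876 + 16749) / 145 = 225
R = √225 = 15  ⇒  r_B = 15 − 8 = 7

rB=7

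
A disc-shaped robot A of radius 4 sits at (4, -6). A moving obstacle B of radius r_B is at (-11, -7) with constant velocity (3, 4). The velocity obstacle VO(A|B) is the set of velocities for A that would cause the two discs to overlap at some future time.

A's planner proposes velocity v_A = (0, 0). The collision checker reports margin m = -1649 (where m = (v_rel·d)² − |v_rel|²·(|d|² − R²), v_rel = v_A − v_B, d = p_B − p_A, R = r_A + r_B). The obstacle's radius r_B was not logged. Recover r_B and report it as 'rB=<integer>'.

m = -1649
d = (-15, -1);  v_rel = (-3, -4),  |v_rel|² = 25
v_rel×d = (-3)·(-1) − (-4)·(-15) = -57
since m = R²·25 − (-57)²:  R² = (3249 + -1649) / 25 = 64
R = √64 = 8  ⇒  r_B = 8 − 4 = 4

rB=4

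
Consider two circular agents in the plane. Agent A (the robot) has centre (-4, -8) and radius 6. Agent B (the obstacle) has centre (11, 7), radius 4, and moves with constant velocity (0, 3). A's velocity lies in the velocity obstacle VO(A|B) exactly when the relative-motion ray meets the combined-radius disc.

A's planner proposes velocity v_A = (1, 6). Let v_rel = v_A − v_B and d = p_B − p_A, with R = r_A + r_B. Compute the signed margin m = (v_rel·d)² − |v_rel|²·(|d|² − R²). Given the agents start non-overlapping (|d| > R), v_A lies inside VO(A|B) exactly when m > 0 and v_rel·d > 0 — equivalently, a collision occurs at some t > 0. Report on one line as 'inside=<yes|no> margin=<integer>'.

d = (15, 15),  |d|² = 450;  R = 6+4 = 10,  c = 450−10² = 350
v_rel = (1, 3),  |v_rel|² = 10;  v_rel·d = (1)·(15) + (3)·(15) = 60
10·t² − 120·t + 350 = 0  ⇒  m = 60² − 10·350 = 100
m = 100 > 0,  v_rel·d = 60 > 0  ⇒  inside

inside=yes margin=100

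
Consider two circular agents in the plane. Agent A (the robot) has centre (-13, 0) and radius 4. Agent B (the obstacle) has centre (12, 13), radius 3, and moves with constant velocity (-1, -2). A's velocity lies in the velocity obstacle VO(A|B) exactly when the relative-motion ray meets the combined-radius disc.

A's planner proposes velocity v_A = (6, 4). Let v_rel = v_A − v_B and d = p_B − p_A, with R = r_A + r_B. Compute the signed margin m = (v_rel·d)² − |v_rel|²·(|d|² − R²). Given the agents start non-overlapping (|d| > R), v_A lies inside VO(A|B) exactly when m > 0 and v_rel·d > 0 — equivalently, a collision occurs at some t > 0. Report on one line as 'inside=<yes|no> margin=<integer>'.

d = (25, 13),  |d|² = 794;  R = 4+3 = 7,  c = 794−7² = 745
v_rel = (7, 6),  |v_rel|² = 85;  v_rel·d = (7)·(25) + (6)·(13) = 253
85·t² − 506·t + 745 = 0  ⇒  m = 253² − 85·745 = 684
m = 684 > 0,  v_rel·d = 253 > 0  ⇒  inside

inside=yes margin=684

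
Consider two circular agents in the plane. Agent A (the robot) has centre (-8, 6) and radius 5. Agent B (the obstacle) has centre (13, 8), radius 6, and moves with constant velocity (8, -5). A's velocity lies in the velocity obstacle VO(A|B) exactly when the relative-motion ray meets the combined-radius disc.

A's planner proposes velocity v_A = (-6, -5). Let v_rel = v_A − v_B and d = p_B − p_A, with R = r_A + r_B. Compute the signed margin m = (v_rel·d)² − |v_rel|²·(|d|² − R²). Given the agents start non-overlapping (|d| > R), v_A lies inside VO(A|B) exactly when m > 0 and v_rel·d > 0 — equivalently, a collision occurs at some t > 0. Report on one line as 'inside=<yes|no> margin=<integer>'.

d = (21, 2),  |d|² = 445;  R = 5+6 = 11,  c = 445−11² = 324
v_rel = (-14, 0),  |v_rel|² = 196;  v_rel·d = (-14)·(21) + (0)·(2) = -294
196·t² + 588·t + 324 = 0  ⇒  m = (-294)² − 196·324 = 22932
m = 22932 > 0,  v_rel·d = -294 < 0  ⇒  outside

inside=no margin=22932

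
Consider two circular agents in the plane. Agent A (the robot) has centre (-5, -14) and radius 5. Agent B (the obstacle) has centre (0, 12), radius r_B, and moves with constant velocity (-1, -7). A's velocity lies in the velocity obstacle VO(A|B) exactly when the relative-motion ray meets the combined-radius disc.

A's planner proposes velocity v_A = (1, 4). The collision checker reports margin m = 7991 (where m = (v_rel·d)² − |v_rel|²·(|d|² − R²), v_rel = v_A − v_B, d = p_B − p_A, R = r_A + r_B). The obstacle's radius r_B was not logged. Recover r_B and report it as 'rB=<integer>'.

m = 7991
d = (5, 26);  v_rel = (2, 11),  |v_rel|² = 125
v_rel×d = (2)·(26) − (11)·(5) = -3
since m = R²·125 − (-3)²:  R² = (9 + 7991) / 125 = 64
R = √64 = 8  ⇒  r_B = 8 − 5 = 3

rB=3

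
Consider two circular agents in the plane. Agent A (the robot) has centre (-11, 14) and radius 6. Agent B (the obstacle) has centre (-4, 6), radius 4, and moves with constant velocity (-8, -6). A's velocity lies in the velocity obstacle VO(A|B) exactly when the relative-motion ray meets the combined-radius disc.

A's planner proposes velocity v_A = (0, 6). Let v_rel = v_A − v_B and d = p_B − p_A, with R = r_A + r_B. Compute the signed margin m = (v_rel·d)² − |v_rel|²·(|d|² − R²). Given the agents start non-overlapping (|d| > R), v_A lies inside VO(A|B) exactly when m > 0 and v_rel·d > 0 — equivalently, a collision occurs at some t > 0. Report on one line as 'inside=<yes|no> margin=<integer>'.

d = (7, -8),  |d|² = 113;  R = 6+4 = 10,  c = 113−10² = 13
v_rel = (8, 12),  |v_rel|² = 208;  v_rel·d = (8)·(7) + (12)·(-8) = -40
208·t² + 80·t + 13 = 0  ⇒  m = (-40)² − 208·13 = -1104
m = -1104 < 0,  v_rel·d = -40 < 0  ⇒  outside

inside=no margin=-1104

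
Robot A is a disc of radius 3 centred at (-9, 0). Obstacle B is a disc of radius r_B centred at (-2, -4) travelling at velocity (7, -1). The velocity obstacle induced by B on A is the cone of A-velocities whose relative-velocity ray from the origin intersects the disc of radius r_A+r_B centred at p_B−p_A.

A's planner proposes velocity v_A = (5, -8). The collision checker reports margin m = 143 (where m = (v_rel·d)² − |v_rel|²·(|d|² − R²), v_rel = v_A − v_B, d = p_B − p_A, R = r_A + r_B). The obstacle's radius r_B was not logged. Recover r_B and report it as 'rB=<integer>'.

m = 143
d = (7, -4);  v_rel = (-2, -7),  |v_rel|² = 53
v_rel×d = (-2)·(-4) − (-7)·(7) = 57
since m = R²·53 − 57²:  R² = (3249 + 143) / 53 = 64
R = √64 = 8  ⇒  r_B = 8 − 3 = 5

rB=5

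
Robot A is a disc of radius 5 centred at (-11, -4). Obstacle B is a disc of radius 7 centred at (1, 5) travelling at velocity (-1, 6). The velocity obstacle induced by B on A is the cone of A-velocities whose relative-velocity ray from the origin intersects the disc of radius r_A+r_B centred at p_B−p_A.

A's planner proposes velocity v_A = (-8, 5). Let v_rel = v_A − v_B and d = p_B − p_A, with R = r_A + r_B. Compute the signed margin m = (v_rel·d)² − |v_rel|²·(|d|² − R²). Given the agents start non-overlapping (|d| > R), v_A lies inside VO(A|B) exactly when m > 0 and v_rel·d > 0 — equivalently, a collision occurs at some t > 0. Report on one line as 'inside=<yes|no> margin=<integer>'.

d = (12, 9),  |d|² = 225;  R = 5+7 = 12,  c = 225−12² = 81
v_rel = (-7, -1),  |v_rel|² = 50;  v_rel·d = (-7)·(12) + (-1)·(9) = -93
50·t² + 186·t + 81 = 0  ⇒  m = (-93)² − 50·81 = 4599
m = 4599 > 0,  v_rel·d = -93 < 0  ⇒  outside

inside=no margin=4599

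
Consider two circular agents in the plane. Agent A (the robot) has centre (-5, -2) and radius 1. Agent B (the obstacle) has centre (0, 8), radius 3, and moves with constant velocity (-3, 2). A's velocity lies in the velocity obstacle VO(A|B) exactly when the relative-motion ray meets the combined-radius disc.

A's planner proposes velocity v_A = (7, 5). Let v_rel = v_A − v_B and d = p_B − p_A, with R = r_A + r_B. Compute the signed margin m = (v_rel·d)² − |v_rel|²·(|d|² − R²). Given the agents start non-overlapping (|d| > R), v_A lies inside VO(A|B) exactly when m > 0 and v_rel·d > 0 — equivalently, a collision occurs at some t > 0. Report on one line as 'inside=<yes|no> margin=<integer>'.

d = (5, 10),  |d|² = 125;  R = 1+3 = 4,  c = 125−4² = 109
v_rel = (10, 3),  |v_rel|² = 109;  v_rel·d = (10)·(5) + (3)·(10) = 80
109·t² − 160·t + 109 = 0  ⇒  m = 80² − 109·109 = -5481
m = -5481 < 0,  v_rel·d = 80 > 0  ⇒  outside

inside=no margin=-5481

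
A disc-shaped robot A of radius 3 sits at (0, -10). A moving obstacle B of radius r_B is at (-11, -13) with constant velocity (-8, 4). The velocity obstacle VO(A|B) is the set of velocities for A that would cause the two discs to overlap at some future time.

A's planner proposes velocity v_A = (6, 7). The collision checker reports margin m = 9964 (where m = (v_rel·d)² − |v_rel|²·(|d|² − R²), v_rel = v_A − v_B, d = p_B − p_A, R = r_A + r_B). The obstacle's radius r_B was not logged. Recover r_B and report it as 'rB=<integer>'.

m = 9964
d = (-11, -3);  v_rel = (14, 3),  |v_rel|² = 205
v_rel×d = (14)·(-3) − (3)·(-11) = -9
since m = R²·205 − (-9)²:  R² = (81 + 9964) / 205 = 49
R = √49 = 7  ⇒  r_B = 7 − 3 = 4

rB=4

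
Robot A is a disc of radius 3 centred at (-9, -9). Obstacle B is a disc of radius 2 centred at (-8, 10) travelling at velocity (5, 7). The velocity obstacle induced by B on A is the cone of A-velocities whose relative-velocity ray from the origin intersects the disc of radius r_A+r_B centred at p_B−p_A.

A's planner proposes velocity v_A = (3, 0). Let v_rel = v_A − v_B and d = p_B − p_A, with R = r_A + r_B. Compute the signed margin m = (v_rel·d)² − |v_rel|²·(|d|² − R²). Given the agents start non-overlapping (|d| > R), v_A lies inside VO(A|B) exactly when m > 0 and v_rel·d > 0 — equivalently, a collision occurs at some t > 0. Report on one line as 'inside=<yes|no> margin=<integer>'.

d = (1, 19),  |d|² = 362;  R = 3+2 = 5,  c = 362−5² = 337
v_rel = (-2, -7),  |v_rel|² = 53;  v_rel·d = (-2)·(1) + (-7)·(19) = -135
53·t² + 270·t + 337 = 0  ⇒  m = (-135)² − 53·337 = 364
m = 364 > 0,  v_rel·d = -135 < 0  ⇒  outside

inside=no margin=364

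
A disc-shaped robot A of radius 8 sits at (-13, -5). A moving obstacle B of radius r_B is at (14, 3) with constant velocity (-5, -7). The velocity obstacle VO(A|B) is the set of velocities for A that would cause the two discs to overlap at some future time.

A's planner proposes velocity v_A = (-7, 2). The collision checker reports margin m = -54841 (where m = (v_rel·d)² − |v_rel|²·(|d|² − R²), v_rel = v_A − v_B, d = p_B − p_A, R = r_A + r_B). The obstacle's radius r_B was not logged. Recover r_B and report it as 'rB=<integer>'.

m = -54841
d = (27, 8);  v_rel = (-2, 9),  |v_rel|² = 85
v_rel×d = (-2)·(8) − (9)·(27) = -259
since m = R²·85 − (-259)²:  R² = (67081 + -54841) / 85 = 144
R = √144 = 12  ⇒  r_B = 12 − 8 = 4

rB=4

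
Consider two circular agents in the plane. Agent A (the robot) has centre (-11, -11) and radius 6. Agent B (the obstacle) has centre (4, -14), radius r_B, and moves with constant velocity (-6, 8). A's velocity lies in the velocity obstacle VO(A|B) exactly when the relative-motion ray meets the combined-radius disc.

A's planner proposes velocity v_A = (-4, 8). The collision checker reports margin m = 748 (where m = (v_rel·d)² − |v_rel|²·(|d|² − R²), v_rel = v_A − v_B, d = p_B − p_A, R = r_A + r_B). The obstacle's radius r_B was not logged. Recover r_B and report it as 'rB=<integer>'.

m = 748
d = (15, -3);  v_rel = (2, 0),  |v_rel|² = 4
v_rel×d = (2)·(-3) − (0)·(15) = -6
since m = R²·4 − (-6)²:  R² = (36 + 748) / 4 = 196
R = √196 = 14  ⇒  r_B = 14 − 6 = 8

rB=8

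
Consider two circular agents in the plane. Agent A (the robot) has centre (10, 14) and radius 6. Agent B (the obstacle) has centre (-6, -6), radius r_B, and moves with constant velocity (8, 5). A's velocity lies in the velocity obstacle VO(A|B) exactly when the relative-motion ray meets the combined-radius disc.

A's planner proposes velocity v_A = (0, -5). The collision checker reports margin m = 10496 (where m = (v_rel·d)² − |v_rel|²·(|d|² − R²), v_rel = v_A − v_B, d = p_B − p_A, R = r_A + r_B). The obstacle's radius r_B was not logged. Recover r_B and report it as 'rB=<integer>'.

m = 10496
d = (-16, -20);  v_rel = (-8, -10),  |v_rel|² = 164
v_rel×d = (-8)·(-20) − (-10)·(-16) = 0
since m = R²·164 − 0²:  R² = (0 + 10496) / 164 = 64
R = √64 = 8  ⇒  r_B = 8 − 6 = 2

rB=2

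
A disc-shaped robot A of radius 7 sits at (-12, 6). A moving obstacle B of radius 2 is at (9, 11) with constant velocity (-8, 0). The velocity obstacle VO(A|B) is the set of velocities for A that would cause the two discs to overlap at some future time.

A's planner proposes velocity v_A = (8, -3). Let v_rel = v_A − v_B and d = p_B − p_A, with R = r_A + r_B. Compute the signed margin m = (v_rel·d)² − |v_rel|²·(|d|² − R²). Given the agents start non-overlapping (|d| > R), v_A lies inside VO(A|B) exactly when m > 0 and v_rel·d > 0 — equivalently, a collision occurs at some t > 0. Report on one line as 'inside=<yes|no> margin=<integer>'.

d = (21, 5),  |d|² = 466;  R = 7+2 = 9,  c = 466−9² = 385
v_rel = (16, -3),  |v_rel|² = 265;  v_rel·d = (16)·(21) + (-3)·(5) = 321
265·t² − 642·t + 385 = 0  ⇒  m = 321² − 265·385 = 1016
m = 1016 > 0,  v_rel·d = 321 > 0  ⇒  inside

inside=yes margin=1016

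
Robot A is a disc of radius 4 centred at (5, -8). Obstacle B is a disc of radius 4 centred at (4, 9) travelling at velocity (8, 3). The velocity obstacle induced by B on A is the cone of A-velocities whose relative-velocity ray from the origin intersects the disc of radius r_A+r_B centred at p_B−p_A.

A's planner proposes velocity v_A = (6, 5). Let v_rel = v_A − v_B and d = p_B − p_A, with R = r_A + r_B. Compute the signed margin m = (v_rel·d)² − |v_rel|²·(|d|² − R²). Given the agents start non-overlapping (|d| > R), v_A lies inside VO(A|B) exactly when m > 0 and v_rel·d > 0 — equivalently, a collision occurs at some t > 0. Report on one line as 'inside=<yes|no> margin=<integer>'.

d = (-1, 17),  |d|² = 290;  R = 4+4 = 8,  c = 290−8² = 226
v_rel = (-2, 2),  |v_rel|² = 8;  v_rel·d = (-2)·(-1) + (2)·(17) = 36
8·t² − 72·t + 226 = 0  ⇒  m = 36² − 8·226 = -512
m = -512 < 0,  v_rel·d = 36 > 0  ⇒  outside

inside=no margin=-512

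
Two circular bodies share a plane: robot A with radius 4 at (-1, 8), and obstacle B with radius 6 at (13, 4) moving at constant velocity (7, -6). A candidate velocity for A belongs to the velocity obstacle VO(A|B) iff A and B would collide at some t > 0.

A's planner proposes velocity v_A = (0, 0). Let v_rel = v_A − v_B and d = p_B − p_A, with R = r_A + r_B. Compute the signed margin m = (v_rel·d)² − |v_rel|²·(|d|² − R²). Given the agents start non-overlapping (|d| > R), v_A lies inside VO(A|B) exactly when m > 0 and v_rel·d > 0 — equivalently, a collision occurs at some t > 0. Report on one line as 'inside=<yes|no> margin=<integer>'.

d = (14, -4),  |d|² = 212;  R = 4+6 = 10,  c = 212−10² = 112
v_rel = (-7, 6),  |v_rel|² = 85;  v_rel·d = (-7)·(14) + (6)·(-4) = -122
85·t² + 244·t + 112 = 0  ⇒  m = (-122)² − 85·112 = 5364
m = 5364 > 0,  v_rel·d = -122 < 0  ⇒  outside

inside=no margin=5364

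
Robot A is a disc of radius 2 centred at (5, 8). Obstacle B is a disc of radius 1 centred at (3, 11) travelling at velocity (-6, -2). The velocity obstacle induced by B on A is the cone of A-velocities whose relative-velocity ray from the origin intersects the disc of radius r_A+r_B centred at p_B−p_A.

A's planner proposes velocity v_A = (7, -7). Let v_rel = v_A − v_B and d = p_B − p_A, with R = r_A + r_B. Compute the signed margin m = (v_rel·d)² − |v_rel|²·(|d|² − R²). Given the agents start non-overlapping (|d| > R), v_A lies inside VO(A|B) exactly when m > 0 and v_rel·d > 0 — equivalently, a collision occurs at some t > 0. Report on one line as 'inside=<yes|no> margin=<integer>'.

d = (-2, 3),  |d|² = 13;  R = 2+1 = 3,  c = 13−3² = 4
v_rel = (13, -5),  |v_rel|² = 194;  v_rel·d = (13)·(-2) + (-5)·(3) = -41
194·t² + 82·t + 4 = 0  ⇒  m = (-41)² − 194·4 = 905
m = 905 > 0,  v_rel·d = -41 < 0  ⇒  outside

inside=no margin=905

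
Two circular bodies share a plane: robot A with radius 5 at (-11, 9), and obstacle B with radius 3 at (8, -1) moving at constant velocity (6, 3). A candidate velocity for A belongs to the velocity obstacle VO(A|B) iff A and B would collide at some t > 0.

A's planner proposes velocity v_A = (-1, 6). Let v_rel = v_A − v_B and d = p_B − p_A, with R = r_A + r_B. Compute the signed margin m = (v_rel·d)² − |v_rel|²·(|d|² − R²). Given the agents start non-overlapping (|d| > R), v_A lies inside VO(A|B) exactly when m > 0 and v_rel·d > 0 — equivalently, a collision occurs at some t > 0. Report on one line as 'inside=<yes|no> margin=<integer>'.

d = (19, -10),  |d|² = 461;  R = 5+3 = 8,  c = 461−8² = 397
v_rel = (-7, 3),  |v_rel|² = 58;  v_rel·d = (-7)·(19) + (3)·(-10) = -163
58·t² + 326·t + 397 = 0  ⇒  m = (-163)² − 58·397 = 3543
m = 3543 > 0,  v_rel·d = -163 < 0  ⇒  outside

inside=no margin=3543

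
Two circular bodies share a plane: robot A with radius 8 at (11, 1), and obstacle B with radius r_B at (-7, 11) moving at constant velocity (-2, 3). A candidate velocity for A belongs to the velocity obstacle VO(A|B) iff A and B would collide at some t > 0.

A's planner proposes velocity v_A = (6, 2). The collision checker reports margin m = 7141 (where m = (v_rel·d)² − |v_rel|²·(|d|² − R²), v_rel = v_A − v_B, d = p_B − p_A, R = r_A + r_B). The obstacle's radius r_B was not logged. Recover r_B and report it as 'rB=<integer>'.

m = 7141
d = (-18, 10);  v_rel = (8, -1),  |v_rel|² = 65
v_rel×d = (8)·(10) − (-1)·(-18) = 62
since m = R²·65 − 62²:  R² = (3844 + 7141) / 65 = 169
R = √169 = 13  ⇒  r_B = 13 − 8 = 5

rB=5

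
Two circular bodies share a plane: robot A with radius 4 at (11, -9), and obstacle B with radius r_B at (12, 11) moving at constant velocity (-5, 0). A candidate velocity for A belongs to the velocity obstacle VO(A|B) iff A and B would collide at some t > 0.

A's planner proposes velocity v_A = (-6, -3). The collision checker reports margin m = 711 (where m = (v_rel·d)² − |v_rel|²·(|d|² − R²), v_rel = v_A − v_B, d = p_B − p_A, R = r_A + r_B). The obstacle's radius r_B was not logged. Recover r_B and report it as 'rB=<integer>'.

m = 711
d = (1, 20);  v_rel = (-1, -3),  |v_rel|² = 10
v_rel×d = (-1)·(20) − (-3)·(1) = -17
since m = R²·10 − (-17)²:  R² = (289 + 711) / 10 = 100
R = √100 = 10  ⇒  r_B = 10 − 4 = 6

rB=6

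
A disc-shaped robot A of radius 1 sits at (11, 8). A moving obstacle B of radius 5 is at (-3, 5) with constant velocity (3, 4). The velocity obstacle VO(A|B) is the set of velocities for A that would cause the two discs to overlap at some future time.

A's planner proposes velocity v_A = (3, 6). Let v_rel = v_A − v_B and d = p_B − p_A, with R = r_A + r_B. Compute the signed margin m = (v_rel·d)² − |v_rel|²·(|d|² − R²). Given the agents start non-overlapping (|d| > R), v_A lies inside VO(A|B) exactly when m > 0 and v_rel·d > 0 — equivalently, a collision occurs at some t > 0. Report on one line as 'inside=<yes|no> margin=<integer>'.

d = (-14, -3),  |d|² = 205;  R = 1+5 = 6,  c = 205−6² = 169
v_rel = (0, 2),  |v_rel|² = 4;  v_rel·d = (0)·(-14) + (2)·(-3) = -6
4·t² + 12·t + 169 = 0  ⇒  m = (-6)² − 4·169 = -640
m = -640 < 0,  v_rel·d = -6 < 0  ⇒  outside

inside=no margin=-640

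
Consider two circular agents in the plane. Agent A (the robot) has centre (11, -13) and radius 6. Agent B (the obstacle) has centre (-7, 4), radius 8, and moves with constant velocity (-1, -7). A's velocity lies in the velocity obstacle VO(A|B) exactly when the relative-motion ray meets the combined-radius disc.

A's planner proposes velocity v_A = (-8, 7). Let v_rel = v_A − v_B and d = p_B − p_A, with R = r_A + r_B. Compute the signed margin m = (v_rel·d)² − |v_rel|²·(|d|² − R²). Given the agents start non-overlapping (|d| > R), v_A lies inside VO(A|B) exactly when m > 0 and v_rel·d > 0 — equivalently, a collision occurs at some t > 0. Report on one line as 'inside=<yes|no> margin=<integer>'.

d = (-18, 17),  |d|² = 613;  R = 6+8 = 14,  c = 613−14² = 417
v_rel = (-7, 14),  |v_rel|² = 245;  v_rel·d = (-7)·(-18) + (14)·(17) = 364
245·t² − 728·t + 417 = 0  ⇒  m = 364² − 245·417 = 30331
m = 30331 > 0,  v_rel·d = 364 > 0  ⇒  inside

inside=yes margin=30331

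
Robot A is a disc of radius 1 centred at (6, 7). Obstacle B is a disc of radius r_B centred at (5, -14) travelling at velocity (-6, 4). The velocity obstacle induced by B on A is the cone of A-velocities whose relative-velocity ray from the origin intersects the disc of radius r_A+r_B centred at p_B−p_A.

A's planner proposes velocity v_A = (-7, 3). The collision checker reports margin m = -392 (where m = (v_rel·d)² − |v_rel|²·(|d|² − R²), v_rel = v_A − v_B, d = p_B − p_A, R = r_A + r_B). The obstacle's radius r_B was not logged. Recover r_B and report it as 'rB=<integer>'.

m = -392
d = (-1, -21);  v_rel = (-1, -1),  |v_rel|² = 2
v_rel×d = (-1)·(-21) − (-1)·(-1) = 20
since m = R²·2 − 20²:  R² = (400 + -392) / 2 = 4
R = √4 = 2  ⇒  r_B = 2 − 1 = 1

rB=1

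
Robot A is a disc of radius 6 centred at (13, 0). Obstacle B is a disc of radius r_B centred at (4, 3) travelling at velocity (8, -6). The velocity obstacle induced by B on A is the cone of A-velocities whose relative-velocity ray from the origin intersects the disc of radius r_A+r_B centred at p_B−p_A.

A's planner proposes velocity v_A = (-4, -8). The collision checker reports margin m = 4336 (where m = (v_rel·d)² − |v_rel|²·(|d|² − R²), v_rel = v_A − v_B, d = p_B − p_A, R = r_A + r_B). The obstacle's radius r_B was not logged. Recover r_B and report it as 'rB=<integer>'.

m = 4336
d = (-9, 3);  v_rel = (-12, -2),  |v_rel|² = 148
v_rel×d = (-12)·(3) − (-2)·(-9) = -54
since m = R²·148 − (-54)²:  R² = (2916 + 4336) / 148 = 49
R = √49 = 7  ⇒  r_B = 7 − 6 = 1

rB=1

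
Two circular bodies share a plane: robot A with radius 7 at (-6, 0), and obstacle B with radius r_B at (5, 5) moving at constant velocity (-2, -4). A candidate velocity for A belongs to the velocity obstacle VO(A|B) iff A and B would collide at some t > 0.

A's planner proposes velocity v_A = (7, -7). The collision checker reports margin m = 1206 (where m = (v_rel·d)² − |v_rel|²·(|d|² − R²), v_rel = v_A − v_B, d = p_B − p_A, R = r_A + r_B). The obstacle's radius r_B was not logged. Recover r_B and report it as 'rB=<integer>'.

m = 1206
d = (11, 5);  v_rel = (9, -3),  |v_rel|² = 90
v_rel×d = (9)·(5) − (-3)·(11) = 78
since m = R²·90 − 78²:  R² = (6084 + 1206) / 90 = 81
R = √81 = 9  ⇒  r_B = 9 − 7 = 2

rB=2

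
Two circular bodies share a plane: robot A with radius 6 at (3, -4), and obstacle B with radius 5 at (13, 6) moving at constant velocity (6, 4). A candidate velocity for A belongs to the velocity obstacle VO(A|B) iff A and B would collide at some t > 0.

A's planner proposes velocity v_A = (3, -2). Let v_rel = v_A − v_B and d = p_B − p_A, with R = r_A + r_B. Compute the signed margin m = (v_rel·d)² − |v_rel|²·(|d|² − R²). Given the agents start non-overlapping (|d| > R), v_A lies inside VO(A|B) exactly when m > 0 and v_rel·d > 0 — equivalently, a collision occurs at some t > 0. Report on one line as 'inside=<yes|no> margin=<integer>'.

d = (10, 10),  |d|² = 200;  R = 6+5 = 11,  c = 200−11² = 79
v_rel = (-3, -6),  |v_rel|² = 45;  v_rel·d = (-3)·(10) + (-6)·(10) = -90
45·t² + 180·t + 79 = 0  ⇒  m = (-90)² − 45·79 = 4545
m = 4545 > 0,  v_rel·d = -90 < 0  ⇒  outside

inside=no margin=4545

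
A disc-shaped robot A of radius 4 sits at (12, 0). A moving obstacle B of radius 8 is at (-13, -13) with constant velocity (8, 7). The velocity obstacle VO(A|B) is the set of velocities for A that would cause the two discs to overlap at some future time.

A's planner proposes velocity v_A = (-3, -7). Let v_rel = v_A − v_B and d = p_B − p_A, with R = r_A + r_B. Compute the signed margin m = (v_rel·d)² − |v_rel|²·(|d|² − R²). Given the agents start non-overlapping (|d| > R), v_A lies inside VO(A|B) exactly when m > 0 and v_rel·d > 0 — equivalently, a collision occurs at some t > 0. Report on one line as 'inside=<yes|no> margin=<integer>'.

d = (-25, -13),  |d|² = 794;  R = 4+8 = 12,  c = 794−12² = 650
v_rel = (-11, -14),  |v_rel|² = 317;  v_rel·d = (-11)·(-25) + (-14)·(-13) = 457
317·t² − 914·t + 650 = 0  ⇒  m = 457² − 317·650 = 2799
m = 2799 > 0,  v_rel·d = 457 > 0  ⇒  inside

inside=yes margin=2799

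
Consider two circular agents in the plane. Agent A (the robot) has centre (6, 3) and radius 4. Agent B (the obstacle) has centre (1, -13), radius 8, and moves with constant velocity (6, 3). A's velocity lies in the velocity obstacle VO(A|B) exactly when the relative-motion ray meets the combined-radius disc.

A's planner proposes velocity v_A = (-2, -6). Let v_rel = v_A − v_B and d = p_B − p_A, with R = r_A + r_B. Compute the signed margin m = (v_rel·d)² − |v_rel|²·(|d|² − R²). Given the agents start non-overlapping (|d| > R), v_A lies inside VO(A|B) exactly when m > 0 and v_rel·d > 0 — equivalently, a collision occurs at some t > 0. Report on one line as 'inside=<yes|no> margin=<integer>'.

d = (-5, -16),  |d|² = 281;  R = 4+8 = 12,  c = 281−12² = 137
v_rel = (-8, -9),  |v_rel|² = 145;  v_rel·d = (-8)·(-5) + (-9)·(-16) = 184
145·t² − 368·t + 137 = 0  ⇒  m = 184² − 145·137 = 13991
m = 13991 > 0,  v_rel·d = 184 > 0  ⇒  inside

inside=yes margin=13991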